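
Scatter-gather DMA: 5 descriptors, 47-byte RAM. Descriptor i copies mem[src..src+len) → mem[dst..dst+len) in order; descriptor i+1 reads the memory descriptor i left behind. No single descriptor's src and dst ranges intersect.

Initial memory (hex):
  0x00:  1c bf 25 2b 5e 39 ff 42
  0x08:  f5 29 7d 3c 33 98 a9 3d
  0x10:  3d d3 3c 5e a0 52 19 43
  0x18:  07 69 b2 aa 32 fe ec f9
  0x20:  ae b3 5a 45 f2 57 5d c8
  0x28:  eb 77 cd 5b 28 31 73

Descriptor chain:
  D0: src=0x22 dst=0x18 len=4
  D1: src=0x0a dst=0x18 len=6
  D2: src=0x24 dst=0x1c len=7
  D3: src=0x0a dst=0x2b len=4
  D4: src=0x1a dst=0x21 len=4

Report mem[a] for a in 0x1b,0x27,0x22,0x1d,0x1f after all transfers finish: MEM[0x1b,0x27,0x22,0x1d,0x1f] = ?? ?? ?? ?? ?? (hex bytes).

  after D0: wrote 4B at 0x18 = 5a45f257
  after D1: wrote 6B at 0x18 = 7d3c3398a93d
  after D2: wrote 7B at 0x1c = f2575dc8eb77cd
  after D3: wrote 4B at 0x2b = 7d3c3398
  after D4: wrote 4B at 0x21 = 3398f257
query mem[0x1b]=0x98, mem[0x27]=0xc8, mem[0x22]=0x98, mem[0x1d]=0x57, mem[0x1f]=0xc8

MEM[0x1b,0x27,0x22,0x1d,0x1f] = 98 c8 98 57 c8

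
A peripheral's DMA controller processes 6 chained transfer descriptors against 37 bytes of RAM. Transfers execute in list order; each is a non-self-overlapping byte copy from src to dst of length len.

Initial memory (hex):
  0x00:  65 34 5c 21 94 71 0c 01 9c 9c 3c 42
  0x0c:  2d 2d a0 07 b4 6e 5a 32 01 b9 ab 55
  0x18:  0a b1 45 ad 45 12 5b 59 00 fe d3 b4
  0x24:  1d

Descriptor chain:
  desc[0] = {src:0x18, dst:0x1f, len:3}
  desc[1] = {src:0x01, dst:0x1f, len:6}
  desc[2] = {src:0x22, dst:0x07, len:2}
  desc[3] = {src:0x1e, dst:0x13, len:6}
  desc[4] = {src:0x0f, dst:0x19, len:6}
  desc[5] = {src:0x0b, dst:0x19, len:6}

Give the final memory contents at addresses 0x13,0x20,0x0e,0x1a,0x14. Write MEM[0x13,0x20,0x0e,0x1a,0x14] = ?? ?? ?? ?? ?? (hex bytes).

D0: mem[0x1f..0x21] <- [0a b1 45]
D1: mem[0x1f..0x24] <- [34 5c 21 94 71 0c]
D2: mem[0x07..0x08] <- [94 71]
D3: mem[0x13..0x18] <- [5b 34 5c 21 94 71]
D4: mem[0x19..0x1e] <- [07 b4 6e 5a 5b 34]
D5: mem[0x19..0x1e] <- [42 2d 2d a0 07 b4]
query mem[0x13]=0x5b, mem[0x20]=0x5c, mem[0x0e]=0xa0, mem[0x1a]=0x2d, mem[0x14]=0x34

MEM[0x13,0x20,0x0e,0x1a,0x14] = 5b 5c a0 2d 34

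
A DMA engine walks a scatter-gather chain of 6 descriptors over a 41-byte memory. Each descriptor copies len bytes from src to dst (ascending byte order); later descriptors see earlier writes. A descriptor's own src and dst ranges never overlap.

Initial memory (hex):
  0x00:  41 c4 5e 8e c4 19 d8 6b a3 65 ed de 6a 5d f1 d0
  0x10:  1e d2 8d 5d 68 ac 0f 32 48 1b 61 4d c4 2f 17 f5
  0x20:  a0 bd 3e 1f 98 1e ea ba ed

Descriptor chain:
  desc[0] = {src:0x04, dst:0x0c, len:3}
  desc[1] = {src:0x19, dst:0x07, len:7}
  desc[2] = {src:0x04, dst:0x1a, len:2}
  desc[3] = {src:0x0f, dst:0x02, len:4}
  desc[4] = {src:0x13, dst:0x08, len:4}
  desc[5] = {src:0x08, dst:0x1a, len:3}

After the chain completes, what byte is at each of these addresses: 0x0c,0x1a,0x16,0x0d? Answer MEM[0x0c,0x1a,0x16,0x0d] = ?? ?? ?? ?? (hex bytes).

[0] 0x04->0x0c len=3 : c4 19 d8
[1] 0x19->0x07 len=7 : 1b 61 4d c4 2f 17 f5
[2] 0x04->0x1a len=2 : c4 19
[3] 0x0f->0x02 len=4 : d0 1e d2 8d
[4] 0x13->0x08 len=4 : 5d 68 ac 0f
[5] 0x08->0x1a len=3 : 5d 68 ac
query mem[0x0c]=0x17, mem[0x1a]=0x5d, mem[0x16]=0x0f, mem[0x0d]=0xf5

MEM[0x0c,0x1a,0x16,0x0d] = 17 5d 0f f5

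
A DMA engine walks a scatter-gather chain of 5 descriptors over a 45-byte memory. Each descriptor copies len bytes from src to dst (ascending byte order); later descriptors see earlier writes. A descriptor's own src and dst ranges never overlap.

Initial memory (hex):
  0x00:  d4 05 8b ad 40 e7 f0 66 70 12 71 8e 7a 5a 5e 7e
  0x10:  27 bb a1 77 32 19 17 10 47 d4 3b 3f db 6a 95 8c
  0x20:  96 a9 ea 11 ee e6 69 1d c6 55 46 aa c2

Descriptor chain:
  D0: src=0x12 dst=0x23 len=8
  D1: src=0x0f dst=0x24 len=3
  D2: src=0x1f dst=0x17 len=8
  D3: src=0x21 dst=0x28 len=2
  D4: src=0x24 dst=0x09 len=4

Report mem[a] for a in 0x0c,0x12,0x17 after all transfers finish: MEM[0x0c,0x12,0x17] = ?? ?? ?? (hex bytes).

MEM[0x0c,0x12,0x17] = 17 a1 8c

D0: mem[0x23..0x2a] <- [a1 77 32 19 17 10 47 d4]
D1: mem[0x24..0x26] <- [7e 27 bb]
D2: mem[0x17..0x1e] <- [8c 96 a9 ea a1 7e 27 bb]
D3: mem[0x28..0x29] <- [a9 ea]
D4: mem[0x09..0x0c] <- [7e 27 bb 17]
query mem[0x0c]=0x17, mem[0x12]=0xa1, mem[0x17]=0x8c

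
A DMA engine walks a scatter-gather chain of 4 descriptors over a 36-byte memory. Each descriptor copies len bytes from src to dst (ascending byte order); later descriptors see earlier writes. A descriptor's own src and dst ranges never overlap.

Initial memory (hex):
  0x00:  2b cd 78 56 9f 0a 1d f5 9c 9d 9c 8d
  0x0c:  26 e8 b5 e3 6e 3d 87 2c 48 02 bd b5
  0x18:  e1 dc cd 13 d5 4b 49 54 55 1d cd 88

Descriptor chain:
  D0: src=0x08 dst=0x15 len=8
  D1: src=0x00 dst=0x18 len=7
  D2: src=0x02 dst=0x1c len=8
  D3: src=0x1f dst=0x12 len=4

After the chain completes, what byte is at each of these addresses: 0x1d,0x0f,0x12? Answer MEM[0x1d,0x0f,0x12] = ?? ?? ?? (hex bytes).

[0] 0x08->0x15 len=8 : 9c 9d 9c 8d 26 e8 b5 e3
[1] 0x00->0x18 len=7 : 2b cd 78 56 9f 0a 1d
[2] 0x02->0x1c len=8 : 78 56 9f 0a 1d f5 9c 9d
[3] 0x1f->0x12 len=4 : 0a 1d f5 9c
query mem[0x1d]=0x56, mem[0x0f]=0xe3, mem[0x12]=0x0a

MEM[0x1d,0x0f,0x12] = 56 e3 0a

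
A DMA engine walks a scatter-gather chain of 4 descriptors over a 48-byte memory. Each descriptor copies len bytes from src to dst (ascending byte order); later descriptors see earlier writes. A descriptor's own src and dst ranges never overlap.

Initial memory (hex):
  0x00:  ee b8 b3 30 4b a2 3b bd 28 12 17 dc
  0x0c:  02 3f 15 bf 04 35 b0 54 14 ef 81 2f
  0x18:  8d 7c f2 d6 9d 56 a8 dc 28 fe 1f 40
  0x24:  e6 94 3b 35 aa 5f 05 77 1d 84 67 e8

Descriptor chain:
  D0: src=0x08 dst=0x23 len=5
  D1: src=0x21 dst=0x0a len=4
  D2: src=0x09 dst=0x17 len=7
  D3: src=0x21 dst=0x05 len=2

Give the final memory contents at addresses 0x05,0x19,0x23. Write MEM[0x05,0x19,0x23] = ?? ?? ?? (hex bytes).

MEM[0x05,0x19,0x23] = fe 1f 28

  after D0: wrote 5B at 0x23 = 281217dc02
  after D1: wrote 4B at 0x0a = fe1f2812
  after D2: wrote 7B at 0x17 = 12fe1f281215bf
  after D3: wrote 2B at 0x05 = fe1f
query mem[0x05]=0xfe, mem[0x19]=0x1f, mem[0x23]=0x28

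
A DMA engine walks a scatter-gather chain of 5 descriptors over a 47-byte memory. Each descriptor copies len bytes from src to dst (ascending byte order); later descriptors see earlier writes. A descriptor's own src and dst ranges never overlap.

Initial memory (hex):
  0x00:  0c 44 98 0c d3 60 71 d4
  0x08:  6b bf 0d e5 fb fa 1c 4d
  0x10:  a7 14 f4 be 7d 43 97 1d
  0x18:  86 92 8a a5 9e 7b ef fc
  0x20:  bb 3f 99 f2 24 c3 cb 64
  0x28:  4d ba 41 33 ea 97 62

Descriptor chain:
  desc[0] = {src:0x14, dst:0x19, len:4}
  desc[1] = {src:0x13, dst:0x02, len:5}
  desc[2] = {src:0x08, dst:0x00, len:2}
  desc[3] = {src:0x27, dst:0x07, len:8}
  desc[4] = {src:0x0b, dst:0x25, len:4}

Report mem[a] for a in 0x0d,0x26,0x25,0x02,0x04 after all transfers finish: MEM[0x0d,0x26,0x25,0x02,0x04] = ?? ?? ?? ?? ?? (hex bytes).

[0] 0x14->0x19 len=4 : 7d 43 97 1d
[1] 0x13->0x02 len=5 : be 7d 43 97 1d
[2] 0x08->0x00 len=2 : 6b bf
[3] 0x27->0x07 len=8 : 64 4d ba 41 33 ea 97 62
[4] 0x0b->0x25 len=4 : 33 ea 97 62
query mem[0x0d]=0x97, mem[0x26]=0xea, mem[0x25]=0x33, mem[0x02]=0xbe, mem[0x04]=0x43

MEM[0x0d,0x26,0x25,0x02,0x04] = 97 ea 33 be 43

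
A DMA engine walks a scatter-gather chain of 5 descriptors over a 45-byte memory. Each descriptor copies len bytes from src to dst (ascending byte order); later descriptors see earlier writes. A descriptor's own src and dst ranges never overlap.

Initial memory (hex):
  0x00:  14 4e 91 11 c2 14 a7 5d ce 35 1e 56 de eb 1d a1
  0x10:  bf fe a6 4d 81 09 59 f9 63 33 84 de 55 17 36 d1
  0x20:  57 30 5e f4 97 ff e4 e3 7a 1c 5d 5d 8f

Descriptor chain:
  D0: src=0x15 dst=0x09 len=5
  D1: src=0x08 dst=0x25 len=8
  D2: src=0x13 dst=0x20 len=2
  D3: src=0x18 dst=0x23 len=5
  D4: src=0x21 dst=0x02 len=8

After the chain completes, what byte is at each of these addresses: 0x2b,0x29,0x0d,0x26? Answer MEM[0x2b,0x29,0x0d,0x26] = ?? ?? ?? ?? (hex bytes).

D0: mem[0x09..0x0d] <- [09 59 f9 63 33]
D1: mem[0x25..0x2c] <- [ce 09 59 f9 63 33 1d a1]
D2: mem[0x20..0x21] <- [4d 81]
D3: mem[0x23..0x27] <- [63 33 84 de 55]
D4: mem[0x02..0x09] <- [81 5e 63 33 84 de 55 f9]
query mem[0x2b]=0x1d, mem[0x29]=0x63, mem[0x0d]=0x33, mem[0x26]=0xde

MEM[0x2b,0x29,0x0d,0x26] = 1d 63 33 de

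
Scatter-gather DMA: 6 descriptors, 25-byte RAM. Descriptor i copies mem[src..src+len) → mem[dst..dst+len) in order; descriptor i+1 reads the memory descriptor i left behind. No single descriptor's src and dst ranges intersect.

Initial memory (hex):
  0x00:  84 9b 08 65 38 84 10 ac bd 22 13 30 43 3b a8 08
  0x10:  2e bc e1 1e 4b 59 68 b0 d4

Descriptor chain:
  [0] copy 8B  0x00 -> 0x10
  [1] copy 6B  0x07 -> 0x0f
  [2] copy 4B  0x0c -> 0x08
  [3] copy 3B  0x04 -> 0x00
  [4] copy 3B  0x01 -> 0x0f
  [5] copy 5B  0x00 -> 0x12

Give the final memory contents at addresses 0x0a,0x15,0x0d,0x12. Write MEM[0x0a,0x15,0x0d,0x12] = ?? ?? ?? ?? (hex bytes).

D0: mem[0x10..0x17] <- [84 9b 08 65 38 84 10 ac]
D1: mem[0x0f..0x14] <- [ac bd 22 13 30 43]
D2: mem[0x08..0x0b] <- [43 3b a8 ac]
D3: mem[0x00..0x02] <- [38 84 10]
D4: mem[0x0f..0x11] <- [84 10 65]
D5: mem[0x12..0x16] <- [38 84 10 65 38]
query mem[0x0a]=0xa8, mem[0x15]=0x65, mem[0x0d]=0x3b, mem[0x12]=0x38

MEM[0x0a,0x15,0x0d,0x12] = a8 65 3b 38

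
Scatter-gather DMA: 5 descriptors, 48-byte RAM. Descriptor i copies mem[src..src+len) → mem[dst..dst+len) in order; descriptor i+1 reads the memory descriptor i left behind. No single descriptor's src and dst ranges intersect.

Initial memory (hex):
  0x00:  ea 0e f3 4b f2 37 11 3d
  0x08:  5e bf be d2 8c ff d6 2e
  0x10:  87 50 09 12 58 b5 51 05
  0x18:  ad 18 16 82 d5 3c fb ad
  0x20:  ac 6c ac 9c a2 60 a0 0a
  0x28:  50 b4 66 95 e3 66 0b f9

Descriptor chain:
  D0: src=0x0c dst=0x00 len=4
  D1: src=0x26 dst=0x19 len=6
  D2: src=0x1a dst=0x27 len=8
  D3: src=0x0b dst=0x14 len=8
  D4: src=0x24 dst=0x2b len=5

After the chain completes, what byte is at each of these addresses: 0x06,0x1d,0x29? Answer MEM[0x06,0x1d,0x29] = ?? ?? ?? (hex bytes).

MEM[0x06,0x1d,0x29] = 11 66 b4

#0 dst[0x00+4] := {0x8c,0xff,0xd6,0x2e}
#1 dst[0x19+6] := {0xa0,0x0a,0x50,0xb4,0x66,0x95}
#2 dst[0x27+8] := {0x0a,0x50,0xb4,0x66,0x95,0xad,0xac,0x6c}
#3 dst[0x14+8] := {0xd2,0x8c,0xff,0xd6,0x2e,0x87,0x50,0x09}
#4 dst[0x2b+5] := {0xa2,0x60,0xa0,0x0a,0x50}
query mem[0x06]=0x11, mem[0x1d]=0x66, mem[0x29]=0xb4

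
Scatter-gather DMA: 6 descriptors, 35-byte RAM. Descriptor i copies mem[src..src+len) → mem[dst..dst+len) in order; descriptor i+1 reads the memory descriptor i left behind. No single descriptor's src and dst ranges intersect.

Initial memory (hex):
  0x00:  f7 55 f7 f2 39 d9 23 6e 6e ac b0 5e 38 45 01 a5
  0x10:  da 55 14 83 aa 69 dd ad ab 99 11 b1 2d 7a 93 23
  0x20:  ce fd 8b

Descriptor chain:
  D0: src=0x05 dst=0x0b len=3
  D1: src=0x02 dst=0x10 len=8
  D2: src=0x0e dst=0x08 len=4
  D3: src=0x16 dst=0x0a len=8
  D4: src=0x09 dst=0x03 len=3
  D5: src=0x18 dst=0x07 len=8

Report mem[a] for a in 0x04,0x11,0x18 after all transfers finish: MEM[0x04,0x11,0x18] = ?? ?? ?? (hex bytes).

  after D0: wrote 3B at 0x0b = d9236e
  after D1: wrote 8B at 0x10 = f7f239d9236e6eac
  after D2: wrote 4B at 0x08 = 01a5f7f2
  after D3: wrote 8B at 0x0a = 6eacab9911b12d7a
  after D4: wrote 3B at 0x03 = a56eac
  after D5: wrote 8B at 0x07 = ab9911b12d7a9323
query mem[0x04]=0x6e, mem[0x11]=0x7a, mem[0x18]=0xab

MEM[0x04,0x11,0x18] = 6e 7a ab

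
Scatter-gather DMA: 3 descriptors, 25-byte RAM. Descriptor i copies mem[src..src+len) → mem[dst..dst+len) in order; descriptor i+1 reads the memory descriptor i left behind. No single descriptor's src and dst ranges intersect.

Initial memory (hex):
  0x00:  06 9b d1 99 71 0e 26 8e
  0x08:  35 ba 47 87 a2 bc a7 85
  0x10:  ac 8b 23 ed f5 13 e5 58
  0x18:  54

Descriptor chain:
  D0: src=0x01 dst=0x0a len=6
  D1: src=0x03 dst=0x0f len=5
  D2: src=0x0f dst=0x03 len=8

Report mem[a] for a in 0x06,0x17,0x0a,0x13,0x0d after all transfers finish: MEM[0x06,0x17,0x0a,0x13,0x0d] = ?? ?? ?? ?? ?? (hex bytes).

  after D0: wrote 6B at 0x0a = 9bd199710e26
  after D1: wrote 5B at 0x0f = 99710e268e
  after D2: wrote 8B at 0x03 = 99710e268ef513e5
query mem[0x06]=0x26, mem[0x17]=0x58, mem[0x0a]=0xe5, mem[0x13]=0x8e, mem[0x0d]=0x71

MEM[0x06,0x17,0x0a,0x13,0x0d] = 26 58 e5 8e 71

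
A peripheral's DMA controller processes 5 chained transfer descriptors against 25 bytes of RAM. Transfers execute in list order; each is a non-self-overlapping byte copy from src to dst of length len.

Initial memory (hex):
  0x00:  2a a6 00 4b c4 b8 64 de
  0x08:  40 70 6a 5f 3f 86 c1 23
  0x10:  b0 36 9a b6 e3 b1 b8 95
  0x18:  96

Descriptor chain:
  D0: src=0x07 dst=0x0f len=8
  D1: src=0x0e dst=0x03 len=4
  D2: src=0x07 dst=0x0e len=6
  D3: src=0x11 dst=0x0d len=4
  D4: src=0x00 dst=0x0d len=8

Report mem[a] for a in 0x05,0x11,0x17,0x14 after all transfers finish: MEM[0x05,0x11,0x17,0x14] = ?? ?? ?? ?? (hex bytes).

MEM[0x05,0x11,0x17,0x14] = 40 de 95 de

#0 dst[0x0f+8] := {0xde,0x40,0x70,0x6a,0x5f,0x3f,0x86,0xc1}
#1 dst[0x03+4] := {0xc1,0xde,0x40,0x70}
#2 dst[0x0e+6] := {0xde,0x40,0x70,0x6a,0x5f,0x3f}
#3 dst[0x0d+4] := {0x6a,0x5f,0x3f,0x3f}
#4 dst[0x0d+8] := {0x2a,0xa6,0x00,0xc1,0xde,0x40,0x70,0xde}
query mem[0x05]=0x40, mem[0x11]=0xde, mem[0x17]=0x95, mem[0x14]=0xde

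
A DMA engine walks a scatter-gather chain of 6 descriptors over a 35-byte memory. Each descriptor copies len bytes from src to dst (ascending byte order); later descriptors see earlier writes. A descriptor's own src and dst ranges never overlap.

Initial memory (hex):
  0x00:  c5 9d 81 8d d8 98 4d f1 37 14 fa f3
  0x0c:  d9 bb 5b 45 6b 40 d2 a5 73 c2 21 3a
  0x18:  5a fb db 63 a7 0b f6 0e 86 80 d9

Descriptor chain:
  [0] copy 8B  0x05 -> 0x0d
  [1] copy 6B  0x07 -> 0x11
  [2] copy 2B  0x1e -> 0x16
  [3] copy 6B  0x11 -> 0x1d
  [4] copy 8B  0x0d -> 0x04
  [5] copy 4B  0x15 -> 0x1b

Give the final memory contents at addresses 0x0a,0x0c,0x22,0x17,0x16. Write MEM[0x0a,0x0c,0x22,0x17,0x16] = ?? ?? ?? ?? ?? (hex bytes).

MEM[0x0a,0x0c,0x22,0x17,0x16] = 14 d9 f6 0e f6

  after D0: wrote 8B at 0x0d = 984df13714faf3d9
  after D1: wrote 6B at 0x11 = f13714faf3d9
  after D2: wrote 2B at 0x16 = f60e
  after D3: wrote 6B at 0x1d = f13714faf3f6
  after D4: wrote 8B at 0x04 = 984df137f13714fa
  after D5: wrote 4B at 0x1b = f3f60e5a
query mem[0x0a]=0x14, mem[0x0c]=0xd9, mem[0x22]=0xf6, mem[0x17]=0x0e, mem[0x16]=0xf6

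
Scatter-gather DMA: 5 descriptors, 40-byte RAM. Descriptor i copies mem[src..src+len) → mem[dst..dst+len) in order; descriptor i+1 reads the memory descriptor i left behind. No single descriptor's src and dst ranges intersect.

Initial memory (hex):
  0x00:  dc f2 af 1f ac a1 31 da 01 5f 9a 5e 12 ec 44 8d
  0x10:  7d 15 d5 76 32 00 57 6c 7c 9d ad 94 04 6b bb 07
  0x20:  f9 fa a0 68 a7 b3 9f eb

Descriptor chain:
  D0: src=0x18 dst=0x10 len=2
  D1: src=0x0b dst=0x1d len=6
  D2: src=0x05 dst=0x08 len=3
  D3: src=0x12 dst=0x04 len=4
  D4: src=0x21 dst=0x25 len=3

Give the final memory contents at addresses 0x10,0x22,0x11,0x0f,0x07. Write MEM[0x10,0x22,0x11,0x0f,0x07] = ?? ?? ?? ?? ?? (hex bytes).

#0 dst[0x10+2] := {0x7c,0x9d}
#1 dst[0x1d+6] := {0x5e,0x12,0xec,0x44,0x8d,0x7c}
#2 dst[0x08+3] := {0xa1,0x31,0xda}
#3 dst[0x04+4] := {0xd5,0x76,0x32,0x00}
#4 dst[0x25+3] := {0x8d,0x7c,0x68}
query mem[0x10]=0x7c, mem[0x22]=0x7c, mem[0x11]=0x9d, mem[0x0f]=0x8d, mem[0x07]=0x00

MEM[0x10,0x22,0x11,0x0f,0x07] = 7c 7c 9d 8d 00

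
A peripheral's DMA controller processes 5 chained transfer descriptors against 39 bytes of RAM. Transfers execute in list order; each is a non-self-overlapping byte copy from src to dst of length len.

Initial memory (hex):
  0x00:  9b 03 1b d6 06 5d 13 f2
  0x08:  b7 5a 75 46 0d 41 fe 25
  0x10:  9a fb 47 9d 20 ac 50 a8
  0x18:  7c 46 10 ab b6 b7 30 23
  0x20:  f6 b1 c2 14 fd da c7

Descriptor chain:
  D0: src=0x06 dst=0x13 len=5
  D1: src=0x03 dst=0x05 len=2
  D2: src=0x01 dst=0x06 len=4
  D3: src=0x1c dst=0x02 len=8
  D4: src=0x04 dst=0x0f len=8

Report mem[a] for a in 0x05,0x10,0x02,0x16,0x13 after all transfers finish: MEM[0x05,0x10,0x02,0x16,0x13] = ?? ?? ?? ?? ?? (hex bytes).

  after D0: wrote 5B at 0x13 = 13f2b75a75
  after D1: wrote 2B at 0x05 = d606
  after D2: wrote 4B at 0x06 = 031bd606
  after D3: wrote 8B at 0x02 = b6b73023f6b1c214
  after D4: wrote 8B at 0x0f = 3023f6b1c2147546
query mem[0x05]=0x23, mem[0x10]=0x23, mem[0x02]=0xb6, mem[0x16]=0x46, mem[0x13]=0xc2

MEM[0x05,0x10,0x02,0x16,0x13] = 23 23 b6 46 c2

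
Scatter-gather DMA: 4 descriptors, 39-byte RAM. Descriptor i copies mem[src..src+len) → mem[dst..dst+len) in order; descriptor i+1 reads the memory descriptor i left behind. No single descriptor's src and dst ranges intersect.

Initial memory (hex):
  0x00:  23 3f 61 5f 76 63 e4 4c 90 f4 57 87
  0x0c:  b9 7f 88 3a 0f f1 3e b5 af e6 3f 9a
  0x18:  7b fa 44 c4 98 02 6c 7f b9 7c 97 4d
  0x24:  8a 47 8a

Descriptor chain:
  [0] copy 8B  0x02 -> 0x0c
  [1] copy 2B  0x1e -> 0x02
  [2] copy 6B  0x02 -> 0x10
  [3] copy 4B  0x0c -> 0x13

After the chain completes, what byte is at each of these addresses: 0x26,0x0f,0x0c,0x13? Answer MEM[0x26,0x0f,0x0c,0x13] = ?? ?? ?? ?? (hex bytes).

  after D0: wrote 8B at 0x0c = 615f7663e44c90f4
  after D1: wrote 2B at 0x02 = 6c7f
  after D2: wrote 6B at 0x10 = 6c7f7663e44c
  after D3: wrote 4B at 0x13 = 615f7663
query mem[0x26]=0x8a, mem[0x0f]=0x63, mem[0x0c]=0x61, mem[0x13]=0x61

MEM[0x26,0x0f,0x0c,0x13] = 8a 63 61 61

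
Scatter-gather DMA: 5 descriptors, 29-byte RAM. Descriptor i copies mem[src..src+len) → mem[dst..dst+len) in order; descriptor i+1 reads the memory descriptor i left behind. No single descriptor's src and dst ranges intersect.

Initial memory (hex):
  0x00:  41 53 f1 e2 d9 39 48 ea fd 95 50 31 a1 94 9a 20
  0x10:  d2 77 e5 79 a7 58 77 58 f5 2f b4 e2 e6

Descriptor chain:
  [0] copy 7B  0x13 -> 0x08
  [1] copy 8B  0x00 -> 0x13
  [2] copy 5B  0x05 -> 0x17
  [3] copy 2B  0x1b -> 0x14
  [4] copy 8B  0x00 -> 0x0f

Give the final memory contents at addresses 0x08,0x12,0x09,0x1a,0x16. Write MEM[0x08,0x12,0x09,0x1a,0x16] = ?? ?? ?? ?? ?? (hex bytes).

MEM[0x08,0x12,0x09,0x1a,0x16] = 79 e2 a7 79 ea

[0] 0x13->0x08 len=7 : 79 a7 58 77 58 f5 2f
[1] 0x00->0x13 len=8 : 41 53 f1 e2 d9 39 48 ea
[2] 0x05->0x17 len=5 : 39 48 ea 79 a7
[3] 0x1b->0x14 len=2 : a7 e6
[4] 0x00->0x0f len=8 : 41 53 f1 e2 d9 39 48 ea
query mem[0x08]=0x79, mem[0x12]=0xe2, mem[0x09]=0xa7, mem[0x1a]=0x79, mem[0x16]=0xea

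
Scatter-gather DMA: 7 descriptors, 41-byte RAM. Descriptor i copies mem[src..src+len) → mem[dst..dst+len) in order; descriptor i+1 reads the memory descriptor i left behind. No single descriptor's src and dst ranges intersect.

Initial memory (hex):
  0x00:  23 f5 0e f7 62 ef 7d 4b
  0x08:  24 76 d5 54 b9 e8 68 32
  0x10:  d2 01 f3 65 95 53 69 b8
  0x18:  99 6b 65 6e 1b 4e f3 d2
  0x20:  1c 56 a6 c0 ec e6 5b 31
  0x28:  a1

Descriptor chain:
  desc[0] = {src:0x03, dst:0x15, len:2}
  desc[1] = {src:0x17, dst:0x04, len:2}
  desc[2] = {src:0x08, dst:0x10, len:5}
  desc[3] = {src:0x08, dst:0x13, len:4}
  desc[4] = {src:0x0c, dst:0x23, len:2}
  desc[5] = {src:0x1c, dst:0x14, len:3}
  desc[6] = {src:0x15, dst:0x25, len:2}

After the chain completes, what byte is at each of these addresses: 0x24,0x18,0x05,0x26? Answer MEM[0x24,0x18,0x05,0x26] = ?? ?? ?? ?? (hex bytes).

D0: mem[0x15..0x16] <- [f7 62]
D1: mem[0x04..0x05] <- [b8 99]
D2: mem[0x10..0x14] <- [24 76 d5 54 b9]
D3: mem[0x13..0x16] <- [24 76 d5 54]
D4: mem[0x23..0x24] <- [b9 e8]
D5: mem[0x14..0x16] <- [1b 4e f3]
D6: mem[0x25..0x26] <- [4e f3]
query mem[0x24]=0xe8, mem[0x18]=0x99, mem[0x05]=0x99, mem[0x26]=0xf3

MEM[0x24,0x18,0x05,0x26] = e8 99 99 f3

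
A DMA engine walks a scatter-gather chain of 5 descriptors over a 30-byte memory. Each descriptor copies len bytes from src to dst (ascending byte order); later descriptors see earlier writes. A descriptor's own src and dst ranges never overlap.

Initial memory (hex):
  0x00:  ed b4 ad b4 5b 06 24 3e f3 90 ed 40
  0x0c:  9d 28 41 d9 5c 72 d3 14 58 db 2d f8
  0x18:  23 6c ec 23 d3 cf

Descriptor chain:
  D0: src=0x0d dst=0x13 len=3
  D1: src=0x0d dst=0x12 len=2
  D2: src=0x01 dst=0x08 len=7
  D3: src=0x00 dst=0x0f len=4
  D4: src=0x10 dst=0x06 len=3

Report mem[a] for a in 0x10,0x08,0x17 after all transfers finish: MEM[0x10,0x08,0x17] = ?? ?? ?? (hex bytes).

D0: mem[0x13..0x15] <- [28 41 d9]
D1: mem[0x12..0x13] <- [28 41]
D2: mem[0x08..0x0e] <- [b4 ad b4 5b 06 24 3e]
D3: mem[0x0f..0x12] <- [ed b4 ad b4]
D4: mem[0x06..0x08] <- [b4 ad b4]
query mem[0x10]=0xb4, mem[0x08]=0xb4, mem[0x17]=0xf8

MEM[0x10,0x08,0x17] = b4 b4 f8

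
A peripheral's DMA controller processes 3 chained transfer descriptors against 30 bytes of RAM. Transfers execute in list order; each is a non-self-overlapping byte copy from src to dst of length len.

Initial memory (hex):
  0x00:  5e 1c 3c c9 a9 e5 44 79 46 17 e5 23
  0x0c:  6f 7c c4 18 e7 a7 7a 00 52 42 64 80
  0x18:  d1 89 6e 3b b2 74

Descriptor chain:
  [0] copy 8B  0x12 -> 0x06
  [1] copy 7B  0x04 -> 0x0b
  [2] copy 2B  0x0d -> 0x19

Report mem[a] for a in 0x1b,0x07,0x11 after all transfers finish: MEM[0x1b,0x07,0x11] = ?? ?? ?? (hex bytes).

MEM[0x1b,0x07,0x11] = 3b 00 64

[0] 0x12->0x06 len=8 : 7a 00 52 42 64 80 d1 89
[1] 0x04->0x0b len=7 : a9 e5 7a 00 52 42 64
[2] 0x0d->0x19 len=2 : 7a 00
query mem[0x1b]=0x3b, mem[0x07]=0x00, mem[0x11]=0x64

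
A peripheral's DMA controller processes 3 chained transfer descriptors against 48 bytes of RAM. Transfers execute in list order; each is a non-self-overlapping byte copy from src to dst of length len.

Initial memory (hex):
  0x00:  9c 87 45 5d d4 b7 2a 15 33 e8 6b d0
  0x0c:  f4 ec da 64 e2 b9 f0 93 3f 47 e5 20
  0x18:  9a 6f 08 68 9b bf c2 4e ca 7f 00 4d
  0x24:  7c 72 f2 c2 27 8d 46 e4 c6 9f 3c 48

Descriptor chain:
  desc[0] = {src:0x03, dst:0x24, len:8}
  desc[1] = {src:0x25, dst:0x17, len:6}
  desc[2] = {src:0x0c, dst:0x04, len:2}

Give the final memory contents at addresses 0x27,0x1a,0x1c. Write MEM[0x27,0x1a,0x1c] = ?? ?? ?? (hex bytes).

MEM[0x27,0x1a,0x1c] = 2a 15 e8

[0] 0x03->0x24 len=8 : 5d d4 b7 2a 15 33 e8 6b
[1] 0x25->0x17 len=6 : d4 b7 2a 15 33 e8
[2] 0x0c->0x04 len=2 : f4 ec
query mem[0x27]=0x2a, mem[0x1a]=0x15, mem[0x1c]=0xe8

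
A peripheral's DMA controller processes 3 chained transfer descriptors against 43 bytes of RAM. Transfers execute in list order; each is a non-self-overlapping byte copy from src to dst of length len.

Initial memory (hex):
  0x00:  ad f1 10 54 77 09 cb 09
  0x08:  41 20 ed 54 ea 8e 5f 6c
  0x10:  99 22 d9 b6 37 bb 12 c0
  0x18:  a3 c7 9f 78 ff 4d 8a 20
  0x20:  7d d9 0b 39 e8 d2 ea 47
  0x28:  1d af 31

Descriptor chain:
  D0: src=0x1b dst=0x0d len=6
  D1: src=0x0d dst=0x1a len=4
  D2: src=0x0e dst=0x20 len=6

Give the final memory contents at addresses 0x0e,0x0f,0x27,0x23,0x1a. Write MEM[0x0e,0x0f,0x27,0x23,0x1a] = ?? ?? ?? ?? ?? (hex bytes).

  after D0: wrote 6B at 0x0d = 78ff4d8a207d
  after D1: wrote 4B at 0x1a = 78ff4d8a
  after D2: wrote 6B at 0x20 = ff4d8a207db6
query mem[0x0e]=0xff, mem[0x0f]=0x4d, mem[0x27]=0x47, mem[0x23]=0x20, mem[0x1a]=0x78

MEM[0x0e,0x0f,0x27,0x23,0x1a] = ff 4d 47 20 78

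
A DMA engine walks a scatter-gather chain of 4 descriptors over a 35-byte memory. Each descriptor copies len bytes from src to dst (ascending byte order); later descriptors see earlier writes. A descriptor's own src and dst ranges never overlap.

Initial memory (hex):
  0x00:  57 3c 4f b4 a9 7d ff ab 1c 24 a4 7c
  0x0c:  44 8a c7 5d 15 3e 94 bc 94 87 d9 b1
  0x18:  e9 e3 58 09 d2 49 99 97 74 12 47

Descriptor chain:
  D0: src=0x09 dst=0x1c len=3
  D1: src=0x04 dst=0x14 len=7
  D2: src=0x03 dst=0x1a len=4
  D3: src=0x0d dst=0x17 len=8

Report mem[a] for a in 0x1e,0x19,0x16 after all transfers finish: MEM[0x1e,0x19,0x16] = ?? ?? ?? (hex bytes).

MEM[0x1e,0x19,0x16] = a9 5d ff

  after D0: wrote 3B at 0x1c = 24a47c
  after D1: wrote 7B at 0x14 = a97dffab1c24a4
  after D2: wrote 4B at 0x1a = b4a97dff
  after D3: wrote 8B at 0x17 = 8ac75d153e94bca9
query mem[0x1e]=0xa9, mem[0x19]=0x5d, mem[0x16]=0xff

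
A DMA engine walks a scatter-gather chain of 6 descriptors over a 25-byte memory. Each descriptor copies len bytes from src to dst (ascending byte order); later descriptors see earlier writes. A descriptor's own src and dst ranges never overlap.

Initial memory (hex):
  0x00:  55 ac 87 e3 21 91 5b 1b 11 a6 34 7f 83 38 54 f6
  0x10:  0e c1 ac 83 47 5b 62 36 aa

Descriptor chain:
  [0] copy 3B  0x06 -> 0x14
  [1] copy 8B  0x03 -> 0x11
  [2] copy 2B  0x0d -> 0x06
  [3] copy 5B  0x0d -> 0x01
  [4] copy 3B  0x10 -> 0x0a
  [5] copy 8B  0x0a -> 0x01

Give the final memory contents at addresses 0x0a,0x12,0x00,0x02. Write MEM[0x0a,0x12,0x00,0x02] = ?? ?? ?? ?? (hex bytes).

MEM[0x0a,0x12,0x00,0x02] = 0e 21 55 e3

[0] 0x06->0x14 len=3 : 5b 1b 11
[1] 0x03->0x11 len=8 : e3 21 91 5b 1b 11 a6 34
[2] 0x0d->0x06 len=2 : 38 54
[3] 0x0d->0x01 len=5 : 38 54 f6 0e e3
[4] 0x10->0x0a len=3 : 0e e3 21
[5] 0x0a->0x01 len=8 : 0e e3 21 38 54 f6 0e e3
query mem[0x0a]=0x0e, mem[0x12]=0x21, mem[0x00]=0x55, mem[0x02]=0xe3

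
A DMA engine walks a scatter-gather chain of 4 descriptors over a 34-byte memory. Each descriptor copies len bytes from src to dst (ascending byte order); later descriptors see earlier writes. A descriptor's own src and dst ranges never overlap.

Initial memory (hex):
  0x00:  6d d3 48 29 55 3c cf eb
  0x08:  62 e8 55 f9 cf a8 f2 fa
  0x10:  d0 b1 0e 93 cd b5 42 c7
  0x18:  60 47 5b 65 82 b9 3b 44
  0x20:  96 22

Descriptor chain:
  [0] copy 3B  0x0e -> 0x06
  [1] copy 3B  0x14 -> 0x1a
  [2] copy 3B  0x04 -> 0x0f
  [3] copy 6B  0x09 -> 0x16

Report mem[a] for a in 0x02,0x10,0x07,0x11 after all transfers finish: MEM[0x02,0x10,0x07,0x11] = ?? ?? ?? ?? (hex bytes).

MEM[0x02,0x10,0x07,0x11] = 48 3c fa f2

#0 dst[0x06+3] := {0xf2,0xfa,0xd0}
#1 dst[0x1a+3] := {0xcd,0xb5,0x42}
#2 dst[0x0f+3] := {0x55,0x3c,0xf2}
#3 dst[0x16+6] := {0xe8,0x55,0xf9,0xcf,0xa8,0xf2}
query mem[0x02]=0x48, mem[0x10]=0x3c, mem[0x07]=0xfa, mem[0x11]=0xf2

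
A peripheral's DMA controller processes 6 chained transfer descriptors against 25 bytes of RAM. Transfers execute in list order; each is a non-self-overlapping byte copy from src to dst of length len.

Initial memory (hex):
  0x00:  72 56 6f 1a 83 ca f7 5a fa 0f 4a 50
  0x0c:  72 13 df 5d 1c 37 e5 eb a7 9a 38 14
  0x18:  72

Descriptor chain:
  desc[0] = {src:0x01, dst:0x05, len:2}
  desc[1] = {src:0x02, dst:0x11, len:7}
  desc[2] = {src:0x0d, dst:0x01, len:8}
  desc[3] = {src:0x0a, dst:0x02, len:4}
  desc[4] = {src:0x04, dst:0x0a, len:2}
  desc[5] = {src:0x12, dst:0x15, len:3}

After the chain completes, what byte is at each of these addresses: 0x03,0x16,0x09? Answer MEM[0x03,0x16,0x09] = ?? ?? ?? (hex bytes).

  after D0: wrote 2B at 0x05 = 566f
  after D1: wrote 7B at 0x11 = 6f1a83566f5afa
  after D2: wrote 8B at 0x01 = 13df5d1c6f1a8356
  after D3: wrote 4B at 0x02 = 4a507213
  after D4: wrote 2B at 0x0a = 7213
  after D5: wrote 3B at 0x15 = 1a8356
query mem[0x03]=0x50, mem[0x16]=0x83, mem[0x09]=0x0f

MEM[0x03,0x16,0x09] = 50 83 0f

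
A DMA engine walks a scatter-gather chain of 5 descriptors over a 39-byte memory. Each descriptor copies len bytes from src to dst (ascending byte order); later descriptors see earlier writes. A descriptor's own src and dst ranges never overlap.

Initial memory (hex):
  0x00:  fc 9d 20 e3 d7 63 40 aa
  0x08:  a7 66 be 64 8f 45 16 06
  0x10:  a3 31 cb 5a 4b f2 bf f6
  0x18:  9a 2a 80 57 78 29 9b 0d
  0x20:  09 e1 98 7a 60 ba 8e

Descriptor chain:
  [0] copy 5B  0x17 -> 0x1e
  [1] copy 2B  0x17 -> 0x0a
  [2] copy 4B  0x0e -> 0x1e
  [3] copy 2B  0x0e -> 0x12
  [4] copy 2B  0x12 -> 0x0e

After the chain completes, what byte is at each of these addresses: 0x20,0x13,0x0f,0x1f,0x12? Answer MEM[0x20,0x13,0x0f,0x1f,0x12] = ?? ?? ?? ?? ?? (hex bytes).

MEM[0x20,0x13,0x0f,0x1f,0x12] = a3 06 06 06 16

  after D0: wrote 5B at 0x1e = f69a2a8057
  after D1: wrote 2B at 0x0a = f69a
  after D2: wrote 4B at 0x1e = 1606a331
  after D3: wrote 2B at 0x12 = 1606
  after D4: wrote 2B at 0x0e = 1606
query mem[0x20]=0xa3, mem[0x13]=0x06, mem[0x0f]=0x06, mem[0x1f]=0x06, mem[0x12]=0x16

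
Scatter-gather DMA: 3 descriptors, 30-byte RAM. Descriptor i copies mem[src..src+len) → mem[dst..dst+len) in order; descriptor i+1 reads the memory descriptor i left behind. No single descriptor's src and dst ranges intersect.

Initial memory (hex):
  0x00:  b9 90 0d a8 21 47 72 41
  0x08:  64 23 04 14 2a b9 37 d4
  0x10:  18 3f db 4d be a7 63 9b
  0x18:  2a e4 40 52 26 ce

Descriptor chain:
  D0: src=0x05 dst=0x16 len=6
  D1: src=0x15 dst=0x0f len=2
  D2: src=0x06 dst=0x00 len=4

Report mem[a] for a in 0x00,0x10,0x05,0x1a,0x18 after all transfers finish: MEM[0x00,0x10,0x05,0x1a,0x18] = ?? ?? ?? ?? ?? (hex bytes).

D0: mem[0x16..0x1b] <- [47 72 41 64 23 04]
D1: mem[0x0f..0x10] <- [a7 47]
D2: mem[0x00..0x03] <- [72 41 64 23]
query mem[0x00]=0x72, mem[0x10]=0x47, mem[0x05]=0x47, mem[0x1a]=0x23, mem[0x18]=0x41

MEM[0x00,0x10,0x05,0x1a,0x18] = 72 47 47 23 41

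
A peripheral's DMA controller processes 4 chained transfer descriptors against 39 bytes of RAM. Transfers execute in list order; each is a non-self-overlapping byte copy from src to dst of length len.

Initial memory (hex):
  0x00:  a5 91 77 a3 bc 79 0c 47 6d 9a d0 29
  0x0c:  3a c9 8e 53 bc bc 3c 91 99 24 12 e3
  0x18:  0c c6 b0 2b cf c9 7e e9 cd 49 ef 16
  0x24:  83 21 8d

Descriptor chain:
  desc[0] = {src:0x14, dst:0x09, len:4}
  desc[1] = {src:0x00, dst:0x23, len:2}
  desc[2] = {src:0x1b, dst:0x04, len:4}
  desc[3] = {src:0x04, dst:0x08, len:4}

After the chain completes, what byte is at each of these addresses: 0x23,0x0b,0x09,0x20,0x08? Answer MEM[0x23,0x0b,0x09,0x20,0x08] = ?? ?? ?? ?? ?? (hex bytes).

MEM[0x23,0x0b,0x09,0x20,0x08] = a5 7e cf cd 2b

  after D0: wrote 4B at 0x09 = 992412e3
  after D1: wrote 2B at 0x23 = a591
  after D2: wrote 4B at 0x04 = 2bcfc97e
  after D3: wrote 4B at 0x08 = 2bcfc97e
query mem[0x23]=0xa5, mem[0x0b]=0x7e, mem[0x09]=0xcf, mem[0x20]=0xcd, mem[0x08]=0x2b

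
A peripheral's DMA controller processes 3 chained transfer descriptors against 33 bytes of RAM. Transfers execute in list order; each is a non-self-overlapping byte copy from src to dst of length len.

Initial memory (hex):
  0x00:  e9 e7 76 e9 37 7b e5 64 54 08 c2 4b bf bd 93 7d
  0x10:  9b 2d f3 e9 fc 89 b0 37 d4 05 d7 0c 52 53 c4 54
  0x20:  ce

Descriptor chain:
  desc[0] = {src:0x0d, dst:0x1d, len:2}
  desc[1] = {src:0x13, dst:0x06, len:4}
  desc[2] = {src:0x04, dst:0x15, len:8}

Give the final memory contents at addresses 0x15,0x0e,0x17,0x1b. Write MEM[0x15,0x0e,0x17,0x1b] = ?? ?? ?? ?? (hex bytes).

[0] 0x0d->0x1d len=2 : bd 93
[1] 0x13->0x06 len=4 : e9 fc 89 b0
[2] 0x04->0x15 len=8 : 37 7b e9 fc 89 b0 c2 4b
query mem[0x15]=0x37, mem[0x0e]=0x93, mem[0x17]=0xe9, mem[0x1b]=0xc2

MEM[0x15,0x0e,0x17,0x1b] = 37 93 e9 c2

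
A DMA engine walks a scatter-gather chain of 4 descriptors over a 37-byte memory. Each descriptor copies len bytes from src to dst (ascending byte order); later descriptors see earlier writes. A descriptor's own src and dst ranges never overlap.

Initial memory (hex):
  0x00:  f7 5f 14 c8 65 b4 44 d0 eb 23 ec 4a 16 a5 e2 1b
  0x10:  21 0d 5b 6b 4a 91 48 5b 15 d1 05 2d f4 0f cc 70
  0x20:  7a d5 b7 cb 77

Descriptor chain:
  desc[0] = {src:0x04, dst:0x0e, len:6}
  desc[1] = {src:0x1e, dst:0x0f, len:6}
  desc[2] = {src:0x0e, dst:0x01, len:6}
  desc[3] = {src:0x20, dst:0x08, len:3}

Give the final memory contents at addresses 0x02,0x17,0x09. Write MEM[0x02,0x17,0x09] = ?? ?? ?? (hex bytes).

#0 dst[0x0e+6] := {0x65,0xb4,0x44,0xd0,0xeb,0x23}
#1 dst[0x0f+6] := {0xcc,0x70,0x7a,0xd5,0xb7,0xcb}
#2 dst[0x01+6] := {0x65,0xcc,0x70,0x7a,0xd5,0xb7}
#3 dst[0x08+3] := {0x7a,0xd5,0xb7}
query mem[0x02]=0xcc, mem[0x17]=0x5b, mem[0x09]=0xd5

MEM[0x02,0x17,0x09] = cc 5b d5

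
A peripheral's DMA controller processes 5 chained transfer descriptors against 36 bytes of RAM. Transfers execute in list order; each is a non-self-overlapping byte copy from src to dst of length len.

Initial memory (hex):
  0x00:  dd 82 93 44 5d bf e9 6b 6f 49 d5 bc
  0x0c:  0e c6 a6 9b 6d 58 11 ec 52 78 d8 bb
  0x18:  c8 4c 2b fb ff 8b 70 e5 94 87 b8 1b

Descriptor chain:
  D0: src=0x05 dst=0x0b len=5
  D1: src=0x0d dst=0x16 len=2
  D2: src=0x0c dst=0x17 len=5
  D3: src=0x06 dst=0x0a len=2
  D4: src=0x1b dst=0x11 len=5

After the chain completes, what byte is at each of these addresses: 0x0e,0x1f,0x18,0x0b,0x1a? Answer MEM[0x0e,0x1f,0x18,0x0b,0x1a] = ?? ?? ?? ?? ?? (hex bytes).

MEM[0x0e,0x1f,0x18,0x0b,0x1a] = 6f e5 6b 6b 49

  after D0: wrote 5B at 0x0b = bfe96b6f49
  after D1: wrote 2B at 0x16 = 6b6f
  after D2: wrote 5B at 0x17 = e96b6f496d
  after D3: wrote 2B at 0x0a = e96b
  after D4: wrote 5B at 0x11 = 6dff8b70e5
query mem[0x0e]=0x6f, mem[0x1f]=0xe5, mem[0x18]=0x6b, mem[0x0b]=0x6b, mem[0x1a]=0x49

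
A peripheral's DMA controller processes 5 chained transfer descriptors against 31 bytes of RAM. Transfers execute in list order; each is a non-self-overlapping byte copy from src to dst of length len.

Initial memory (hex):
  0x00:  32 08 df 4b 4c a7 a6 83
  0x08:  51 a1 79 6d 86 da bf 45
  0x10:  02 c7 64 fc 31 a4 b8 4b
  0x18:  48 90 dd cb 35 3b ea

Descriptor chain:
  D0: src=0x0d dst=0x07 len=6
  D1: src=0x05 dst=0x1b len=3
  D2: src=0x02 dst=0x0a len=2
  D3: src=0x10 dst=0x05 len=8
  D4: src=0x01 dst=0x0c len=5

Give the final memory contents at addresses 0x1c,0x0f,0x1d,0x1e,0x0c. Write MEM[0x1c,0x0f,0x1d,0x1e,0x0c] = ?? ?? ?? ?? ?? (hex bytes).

MEM[0x1c,0x0f,0x1d,0x1e,0x0c] = a6 4c da ea 08

  after D0: wrote 6B at 0x07 = dabf4502c764
  after D1: wrote 3B at 0x1b = a7a6da
  after D2: wrote 2B at 0x0a = df4b
  after D3: wrote 8B at 0x05 = 02c764fc31a4b84b
  after D4: wrote 5B at 0x0c = 08df4b4c02
query mem[0x1c]=0xa6, mem[0x0f]=0x4c, mem[0x1d]=0xda, mem[0x1e]=0xea, mem[0x0c]=0x08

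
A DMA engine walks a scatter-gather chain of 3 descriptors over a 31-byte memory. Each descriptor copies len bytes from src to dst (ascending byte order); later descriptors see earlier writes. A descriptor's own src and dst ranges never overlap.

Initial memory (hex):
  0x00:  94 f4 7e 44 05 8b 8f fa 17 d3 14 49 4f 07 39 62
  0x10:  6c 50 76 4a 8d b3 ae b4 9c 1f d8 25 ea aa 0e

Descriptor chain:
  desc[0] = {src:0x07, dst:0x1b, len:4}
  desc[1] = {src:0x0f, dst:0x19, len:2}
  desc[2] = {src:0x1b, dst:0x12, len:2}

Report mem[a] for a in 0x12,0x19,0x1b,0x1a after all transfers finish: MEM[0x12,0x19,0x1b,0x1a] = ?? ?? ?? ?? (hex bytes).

[0] 0x07->0x1b len=4 : fa 17 d3 14
[1] 0x0f->0x19 len=2 : 62 6c
[2] 0x1b->0x12 len=2 : fa 17
query mem[0x12]=0xfa, mem[0x19]=0x62, mem[0x1b]=0xfa, mem[0x1a]=0x6c

MEM[0x12,0x19,0x1b,0x1a] = fa 62 fa 6c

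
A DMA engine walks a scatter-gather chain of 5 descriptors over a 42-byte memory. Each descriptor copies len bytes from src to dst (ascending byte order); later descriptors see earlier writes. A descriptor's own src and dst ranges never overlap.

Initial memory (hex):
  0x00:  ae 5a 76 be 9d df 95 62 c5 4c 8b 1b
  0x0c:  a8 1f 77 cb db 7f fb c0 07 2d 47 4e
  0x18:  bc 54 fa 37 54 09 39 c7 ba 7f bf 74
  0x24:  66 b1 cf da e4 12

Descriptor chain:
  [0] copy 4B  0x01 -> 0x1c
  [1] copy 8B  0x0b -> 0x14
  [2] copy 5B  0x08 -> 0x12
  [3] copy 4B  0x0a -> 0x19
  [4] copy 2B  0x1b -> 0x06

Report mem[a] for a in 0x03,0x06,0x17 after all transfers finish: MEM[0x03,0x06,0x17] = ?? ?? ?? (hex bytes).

MEM[0x03,0x06,0x17] = be a8 77

  after D0: wrote 4B at 0x1c = 5a76be9d
  after D1: wrote 8B at 0x14 = 1ba81f77cbdb7ffb
  after D2: wrote 5B at 0x12 = c54c8b1ba8
  after D3: wrote 4B at 0x19 = 8b1ba81f
  after D4: wrote 2B at 0x06 = a81f
query mem[0x03]=0xbe, mem[0x06]=0xa8, mem[0x17]=0x77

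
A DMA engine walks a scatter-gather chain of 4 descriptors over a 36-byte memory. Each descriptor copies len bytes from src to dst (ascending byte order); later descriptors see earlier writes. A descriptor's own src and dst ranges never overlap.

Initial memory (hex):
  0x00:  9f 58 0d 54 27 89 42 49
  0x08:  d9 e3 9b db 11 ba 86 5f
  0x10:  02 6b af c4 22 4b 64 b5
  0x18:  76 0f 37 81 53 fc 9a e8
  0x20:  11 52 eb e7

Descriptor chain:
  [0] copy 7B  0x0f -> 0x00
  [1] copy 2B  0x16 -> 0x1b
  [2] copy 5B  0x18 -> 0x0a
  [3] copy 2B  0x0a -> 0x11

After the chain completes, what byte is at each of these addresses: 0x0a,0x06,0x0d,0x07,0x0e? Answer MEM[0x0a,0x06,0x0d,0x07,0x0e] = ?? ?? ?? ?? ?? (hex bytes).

MEM[0x0a,0x06,0x0d,0x07,0x0e] = 76 4b 64 49 b5

[0] 0x0f->0x00 len=7 : 5f 02 6b af c4 22 4b
[1] 0x16->0x1b len=2 : 64 b5
[2] 0x18->0x0a len=5 : 76 0f 37 64 b5
[3] 0x0a->0x11 len=2 : 76 0f
query mem[0x0a]=0x76, mem[0x06]=0x4b, mem[0x0d]=0x64, mem[0x07]=0x49, mem[0x0e]=0xb5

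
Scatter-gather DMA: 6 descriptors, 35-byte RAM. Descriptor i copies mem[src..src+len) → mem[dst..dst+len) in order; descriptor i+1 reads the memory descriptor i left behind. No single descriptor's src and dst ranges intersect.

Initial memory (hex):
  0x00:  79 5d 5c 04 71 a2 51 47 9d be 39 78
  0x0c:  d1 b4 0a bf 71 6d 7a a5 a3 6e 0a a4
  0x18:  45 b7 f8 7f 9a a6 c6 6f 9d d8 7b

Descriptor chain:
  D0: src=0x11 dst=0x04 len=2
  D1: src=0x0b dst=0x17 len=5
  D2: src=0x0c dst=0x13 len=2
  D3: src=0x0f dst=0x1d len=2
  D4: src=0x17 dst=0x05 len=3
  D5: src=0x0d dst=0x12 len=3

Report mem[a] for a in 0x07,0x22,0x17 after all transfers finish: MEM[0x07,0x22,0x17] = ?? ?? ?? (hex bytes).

[0] 0x11->0x04 len=2 : 6d 7a
[1] 0x0b->0x17 len=5 : 78 d1 b4 0a bf
[2] 0x0c->0x13 len=2 : d1 b4
[3] 0x0f->0x1d len=2 : bf 71
[4] 0x17->0x05 len=3 : 78 d1 b4
[5] 0x0d->0x12 len=3 : b4 0a bf
query mem[0x07]=0xb4, mem[0x22]=0x7b, mem[0x17]=0x78

MEM[0x07,0x22,0x17] = b4 7b 78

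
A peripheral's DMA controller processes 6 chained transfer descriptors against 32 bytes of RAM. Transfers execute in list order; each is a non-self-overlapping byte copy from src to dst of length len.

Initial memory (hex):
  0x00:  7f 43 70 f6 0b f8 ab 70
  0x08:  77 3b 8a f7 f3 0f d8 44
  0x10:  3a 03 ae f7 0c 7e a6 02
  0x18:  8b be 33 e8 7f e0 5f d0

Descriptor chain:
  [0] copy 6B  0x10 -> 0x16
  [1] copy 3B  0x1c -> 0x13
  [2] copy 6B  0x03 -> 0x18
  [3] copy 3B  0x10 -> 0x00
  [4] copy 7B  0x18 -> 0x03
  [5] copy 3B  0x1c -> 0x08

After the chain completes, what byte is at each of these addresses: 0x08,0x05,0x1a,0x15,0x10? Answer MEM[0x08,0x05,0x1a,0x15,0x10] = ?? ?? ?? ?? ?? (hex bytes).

  after D0: wrote 6B at 0x16 = 3a03aef70c7e
  after D1: wrote 3B at 0x13 = 7fe05f
  after D2: wrote 6B at 0x18 = f60bf8ab7077
  after D3: wrote 3B at 0x00 = 3a03ae
  after D4: wrote 7B at 0x03 = f60bf8ab70775f
  after D5: wrote 3B at 0x08 = 70775f
query mem[0x08]=0x70, mem[0x05]=0xf8, mem[0x1a]=0xf8, mem[0x15]=0x5f, mem[0x10]=0x3a

MEM[0x08,0x05,0x1a,0x15,0x10] = 70 f8 f8 5f 3a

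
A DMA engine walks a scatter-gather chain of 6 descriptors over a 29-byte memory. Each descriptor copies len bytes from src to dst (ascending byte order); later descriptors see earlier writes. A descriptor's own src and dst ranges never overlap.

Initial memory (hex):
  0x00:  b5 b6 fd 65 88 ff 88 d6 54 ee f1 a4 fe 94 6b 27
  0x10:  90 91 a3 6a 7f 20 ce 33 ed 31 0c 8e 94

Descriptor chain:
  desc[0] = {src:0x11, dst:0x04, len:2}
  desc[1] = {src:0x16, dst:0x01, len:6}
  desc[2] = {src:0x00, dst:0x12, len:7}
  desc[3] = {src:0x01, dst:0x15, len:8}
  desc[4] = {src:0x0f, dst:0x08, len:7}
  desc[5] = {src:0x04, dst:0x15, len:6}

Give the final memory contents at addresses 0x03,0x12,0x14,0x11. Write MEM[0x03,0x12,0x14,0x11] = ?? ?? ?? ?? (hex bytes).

D0: mem[0x04..0x05] <- [91 a3]
D1: mem[0x01..0x06] <- [ce 33 ed 31 0c 8e]
D2: mem[0x12..0x18] <- [b5 ce 33 ed 31 0c 8e]
D3: mem[0x15..0x1c] <- [ce 33 ed 31 0c 8e d6 54]
D4: mem[0x08..0x0e] <- [27 90 91 b5 ce 33 ce]
D5: mem[0x15..0x1a] <- [31 0c 8e d6 27 90]
query mem[0x03]=0xed, mem[0x12]=0xb5, mem[0x14]=0x33, mem[0x11]=0x91

MEM[0x03,0x12,0x14,0x11] = ed b5 33 91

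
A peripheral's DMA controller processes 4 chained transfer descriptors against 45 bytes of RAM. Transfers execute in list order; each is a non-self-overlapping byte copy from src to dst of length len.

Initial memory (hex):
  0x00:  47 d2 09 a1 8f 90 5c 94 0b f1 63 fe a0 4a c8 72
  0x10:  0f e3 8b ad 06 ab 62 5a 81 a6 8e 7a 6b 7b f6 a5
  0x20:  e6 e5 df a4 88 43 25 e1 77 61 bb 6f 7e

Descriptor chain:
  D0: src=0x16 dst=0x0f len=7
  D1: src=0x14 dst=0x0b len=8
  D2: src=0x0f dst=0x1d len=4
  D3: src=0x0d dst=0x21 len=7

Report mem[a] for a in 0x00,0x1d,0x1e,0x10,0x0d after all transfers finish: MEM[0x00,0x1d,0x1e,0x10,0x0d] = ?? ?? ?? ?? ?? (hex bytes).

MEM[0x00,0x1d,0x1e,0x10,0x0d] = 47 81 a6 a6 62

[0] 0x16->0x0f len=7 : 62 5a 81 a6 8e 7a 6b
[1] 0x14->0x0b len=8 : 7a 6b 62 5a 81 a6 8e 7a
[2] 0x0f->0x1d len=4 : 81 a6 8e 7a
[3] 0x0d->0x21 len=7 : 62 5a 81 a6 8e 7a 8e
query mem[0x00]=0x47, mem[0x1d]=0x81, mem[0x1e]=0xa6, mem[0x10]=0xa6, mem[0x0d]=0x62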